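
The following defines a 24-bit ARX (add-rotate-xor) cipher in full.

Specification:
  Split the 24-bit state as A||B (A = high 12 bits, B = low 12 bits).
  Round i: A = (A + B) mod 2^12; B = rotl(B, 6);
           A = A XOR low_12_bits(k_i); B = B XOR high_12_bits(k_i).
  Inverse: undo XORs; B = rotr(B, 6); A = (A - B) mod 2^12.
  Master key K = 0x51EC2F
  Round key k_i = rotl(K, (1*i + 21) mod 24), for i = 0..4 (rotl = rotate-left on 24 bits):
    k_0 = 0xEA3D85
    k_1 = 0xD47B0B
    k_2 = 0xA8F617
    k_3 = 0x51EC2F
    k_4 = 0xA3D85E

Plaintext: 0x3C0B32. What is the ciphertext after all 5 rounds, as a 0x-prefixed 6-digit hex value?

0x9744DC

s_0 = plaintext = 0x3C0B32
s_1 = Round(s_0, k_0) = 0x37720F
s_2 = Round(s_1, k_1) = 0xE8DE8F
s_3 = Round(s_2, k_2) = 0xB0B975
s_4 = Round(s_3, k_3) = 0x8AF87B
s_5 = Round(s_4, k_4) = 0x9744DC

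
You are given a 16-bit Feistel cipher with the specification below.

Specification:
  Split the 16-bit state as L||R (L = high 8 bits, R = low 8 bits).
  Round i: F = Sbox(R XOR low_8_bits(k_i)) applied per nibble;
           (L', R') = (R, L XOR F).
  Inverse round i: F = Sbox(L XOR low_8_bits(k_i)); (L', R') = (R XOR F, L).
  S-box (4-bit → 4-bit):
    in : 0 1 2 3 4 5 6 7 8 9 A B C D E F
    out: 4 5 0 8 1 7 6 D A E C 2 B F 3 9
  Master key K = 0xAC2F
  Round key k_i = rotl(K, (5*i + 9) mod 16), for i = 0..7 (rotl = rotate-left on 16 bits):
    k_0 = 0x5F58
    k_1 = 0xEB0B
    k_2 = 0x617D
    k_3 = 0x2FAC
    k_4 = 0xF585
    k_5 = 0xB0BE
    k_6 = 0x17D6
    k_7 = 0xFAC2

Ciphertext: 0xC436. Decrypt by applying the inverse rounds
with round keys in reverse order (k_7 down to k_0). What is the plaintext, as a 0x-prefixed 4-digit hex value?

s_0 = ciphertext = 0xC436
s_1 = InvRound(s_0, k_7) = 0x70C4
s_2 = InvRound(s_1, k_6) = 0x0270
s_3 = InvRound(s_2, k_5) = 0x5B02
s_4 = InvRound(s_3, k_4) = 0xF15B
s_5 = InvRound(s_4, k_3) = 0x24F1
s_6 = InvRound(s_5, k_2) = 0x8F24
s_7 = InvRound(s_6, k_1) = 0x858F
s_8 = InvRound(s_7, k_0) = 0x7085

0x7085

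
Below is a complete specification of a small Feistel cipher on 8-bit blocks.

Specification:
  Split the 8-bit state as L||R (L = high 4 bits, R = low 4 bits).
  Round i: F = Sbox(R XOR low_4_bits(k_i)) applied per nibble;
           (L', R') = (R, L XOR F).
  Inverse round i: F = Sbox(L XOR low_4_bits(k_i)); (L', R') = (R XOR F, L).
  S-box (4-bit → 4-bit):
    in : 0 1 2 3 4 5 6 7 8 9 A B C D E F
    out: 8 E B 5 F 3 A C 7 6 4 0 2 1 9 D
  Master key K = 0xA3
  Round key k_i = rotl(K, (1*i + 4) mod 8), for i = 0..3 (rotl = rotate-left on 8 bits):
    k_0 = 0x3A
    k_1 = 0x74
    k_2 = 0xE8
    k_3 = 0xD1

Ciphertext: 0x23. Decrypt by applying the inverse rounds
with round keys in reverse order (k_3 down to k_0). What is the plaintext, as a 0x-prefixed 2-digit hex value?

s_0 = ciphertext = 0x23
s_1 = InvRound(s_0, k_3) = 0x62
s_2 = InvRound(s_1, k_2) = 0xB6
s_3 = InvRound(s_2, k_1) = 0xBB
s_4 = InvRound(s_3, k_0) = 0x5B

0x5B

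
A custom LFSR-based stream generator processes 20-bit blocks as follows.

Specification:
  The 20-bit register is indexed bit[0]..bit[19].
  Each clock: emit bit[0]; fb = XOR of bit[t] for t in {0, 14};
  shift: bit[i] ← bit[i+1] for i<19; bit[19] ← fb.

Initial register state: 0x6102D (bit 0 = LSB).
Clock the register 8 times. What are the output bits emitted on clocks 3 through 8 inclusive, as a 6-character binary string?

110100

reg_0 = 0x6102D
clock 1: out=1, reg = 0xB0816
clock 2: out=0, reg = 0x5840B
clock 3: out=1, reg = 0xAC205
clock 4: out=1, reg = 0x56102
clock 5: out=0, reg = 0xAB081
clock 6: out=1, reg = 0xD5840
clock 7: out=0, reg = 0xEAC20
clock 8: out=0, reg = 0x75610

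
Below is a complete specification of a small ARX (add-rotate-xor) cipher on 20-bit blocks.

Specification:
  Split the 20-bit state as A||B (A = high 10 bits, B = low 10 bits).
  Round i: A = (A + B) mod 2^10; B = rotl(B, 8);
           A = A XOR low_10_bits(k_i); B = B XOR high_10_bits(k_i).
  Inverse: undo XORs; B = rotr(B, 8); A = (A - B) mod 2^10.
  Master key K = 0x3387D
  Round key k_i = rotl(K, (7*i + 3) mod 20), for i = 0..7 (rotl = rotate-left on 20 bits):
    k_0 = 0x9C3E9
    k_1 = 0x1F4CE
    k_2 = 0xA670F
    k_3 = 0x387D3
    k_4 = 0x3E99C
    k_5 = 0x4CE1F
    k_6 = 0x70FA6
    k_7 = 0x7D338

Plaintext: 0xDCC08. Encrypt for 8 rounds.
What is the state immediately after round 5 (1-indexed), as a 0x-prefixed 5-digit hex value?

s_0 = plaintext = 0xDCC08
s_1 = Round(s_0, k_0) = 0x24A72
s_2 = Round(s_1, k_1) = 0xF2AE1
s_3 = Round(s_2, k_2) = 0x69321
s_4 = Round(s_3, k_3) = 0xC5929
s_5 = Round(s_4, k_4) = 0x68DB0
s_6 = Round(s_5, k_5) = 0x5315F
s_7 = Round(s_6, k_6) = 0x43694
s_8 = Round(s_7, k_7) = 0x26551

0x68DB0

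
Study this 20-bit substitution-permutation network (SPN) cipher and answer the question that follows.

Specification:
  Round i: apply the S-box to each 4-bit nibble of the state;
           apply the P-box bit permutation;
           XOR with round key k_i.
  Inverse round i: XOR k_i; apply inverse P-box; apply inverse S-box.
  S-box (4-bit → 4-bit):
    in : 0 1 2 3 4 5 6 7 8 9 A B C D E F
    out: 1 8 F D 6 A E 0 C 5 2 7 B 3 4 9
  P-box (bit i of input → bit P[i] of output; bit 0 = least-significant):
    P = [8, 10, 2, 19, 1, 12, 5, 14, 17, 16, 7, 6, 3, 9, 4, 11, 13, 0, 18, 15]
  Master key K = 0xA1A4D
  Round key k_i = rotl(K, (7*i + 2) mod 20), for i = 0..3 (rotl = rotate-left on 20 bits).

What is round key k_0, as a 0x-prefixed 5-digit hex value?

K = 0xA1A4D
k_0 = rotl(K, (7*0+2) mod 20) = rotl(K, 2) = 0x86936

0x86936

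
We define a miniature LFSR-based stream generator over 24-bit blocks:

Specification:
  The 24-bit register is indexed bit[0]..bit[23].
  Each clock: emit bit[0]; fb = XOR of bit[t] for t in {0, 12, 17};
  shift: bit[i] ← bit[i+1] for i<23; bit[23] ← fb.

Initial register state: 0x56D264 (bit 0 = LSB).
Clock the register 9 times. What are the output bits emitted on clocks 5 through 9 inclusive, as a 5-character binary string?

01100

reg_0 = 0x56D264
clock 1: out=0, reg = 0x2B6932
clock 2: out=0, reg = 0x95B499
clock 3: out=1, reg = 0x4ADA4C
clock 4: out=0, reg = 0x256D26
clock 5: out=0, reg = 0x12B693
clock 6: out=1, reg = 0x895B49
clock 7: out=1, reg = 0x44ADA4
clock 8: out=0, reg = 0x2256D2
clock 9: out=0, reg = 0x112B69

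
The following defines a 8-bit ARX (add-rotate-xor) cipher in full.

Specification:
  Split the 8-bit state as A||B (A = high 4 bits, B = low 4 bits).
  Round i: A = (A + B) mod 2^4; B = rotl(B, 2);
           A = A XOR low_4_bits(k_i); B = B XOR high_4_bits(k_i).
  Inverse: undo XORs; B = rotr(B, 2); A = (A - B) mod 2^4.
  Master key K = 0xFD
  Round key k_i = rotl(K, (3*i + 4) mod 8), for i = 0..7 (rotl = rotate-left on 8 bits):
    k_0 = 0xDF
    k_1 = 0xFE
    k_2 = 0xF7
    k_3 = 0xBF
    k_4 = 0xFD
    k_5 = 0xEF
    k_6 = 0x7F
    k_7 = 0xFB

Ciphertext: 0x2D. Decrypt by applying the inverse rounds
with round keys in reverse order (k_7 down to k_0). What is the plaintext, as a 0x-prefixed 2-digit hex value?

s_0 = ciphertext = 0x2D
s_1 = InvRound(s_0, k_7) = 0x18
s_2 = InvRound(s_1, k_6) = 0xFF
s_3 = InvRound(s_2, k_5) = 0xC4
s_4 = InvRound(s_3, k_4) = 0x3E
s_5 = InvRound(s_4, k_3) = 0x75
s_6 = InvRound(s_5, k_2) = 0x6A
s_7 = InvRound(s_6, k_1) = 0x35
s_8 = InvRound(s_7, k_0) = 0xA2

0xA2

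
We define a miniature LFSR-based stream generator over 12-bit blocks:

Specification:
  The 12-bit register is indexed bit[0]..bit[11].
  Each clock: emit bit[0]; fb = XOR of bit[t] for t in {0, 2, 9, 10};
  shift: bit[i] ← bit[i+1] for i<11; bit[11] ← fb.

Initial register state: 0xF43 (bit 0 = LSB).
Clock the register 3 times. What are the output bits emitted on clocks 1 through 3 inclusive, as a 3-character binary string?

reg_0 = 0xF43
clock 1: out=1, reg = 0xFA1
clock 2: out=1, reg = 0xFD0
clock 3: out=0, reg = 0x7E8

110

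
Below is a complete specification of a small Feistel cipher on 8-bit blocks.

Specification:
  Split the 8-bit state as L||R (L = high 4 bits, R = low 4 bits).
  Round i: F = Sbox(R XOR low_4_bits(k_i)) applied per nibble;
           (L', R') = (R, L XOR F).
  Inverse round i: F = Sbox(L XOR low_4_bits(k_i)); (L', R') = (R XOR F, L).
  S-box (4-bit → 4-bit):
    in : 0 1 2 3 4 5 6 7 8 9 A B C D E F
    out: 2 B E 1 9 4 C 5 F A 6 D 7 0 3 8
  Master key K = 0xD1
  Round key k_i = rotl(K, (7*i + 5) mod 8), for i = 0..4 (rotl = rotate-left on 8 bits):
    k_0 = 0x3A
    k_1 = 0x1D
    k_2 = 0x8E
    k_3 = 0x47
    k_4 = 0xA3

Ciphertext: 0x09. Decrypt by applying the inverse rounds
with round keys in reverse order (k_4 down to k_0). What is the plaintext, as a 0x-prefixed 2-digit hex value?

0xB2

s_0 = ciphertext = 0x09
s_1 = InvRound(s_0, k_4) = 0x80
s_2 = InvRound(s_1, k_3) = 0x88
s_3 = InvRound(s_2, k_2) = 0x48
s_4 = InvRound(s_3, k_1) = 0x24
s_5 = InvRound(s_4, k_0) = 0xB2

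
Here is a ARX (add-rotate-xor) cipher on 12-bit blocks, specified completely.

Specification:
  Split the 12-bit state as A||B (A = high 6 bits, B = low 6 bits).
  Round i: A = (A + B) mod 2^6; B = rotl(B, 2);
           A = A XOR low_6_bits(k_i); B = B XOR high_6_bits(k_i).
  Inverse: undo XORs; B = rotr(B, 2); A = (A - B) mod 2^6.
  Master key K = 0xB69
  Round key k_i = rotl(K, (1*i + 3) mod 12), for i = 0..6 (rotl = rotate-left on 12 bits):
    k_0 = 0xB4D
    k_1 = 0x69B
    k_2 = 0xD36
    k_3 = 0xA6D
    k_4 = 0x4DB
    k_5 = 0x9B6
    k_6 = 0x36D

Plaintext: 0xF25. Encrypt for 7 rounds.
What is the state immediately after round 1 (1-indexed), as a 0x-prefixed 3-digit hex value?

s_0 = plaintext = 0xF25
s_1 = Round(s_0, k_0) = 0xB3B
s_2 = Round(s_1, k_1) = 0xF35
s_3 = Round(s_2, k_2) = 0x1E3
s_4 = Round(s_3, k_3) = 0x1E7
s_5 = Round(s_4, k_4) = 0xD4D
s_6 = Round(s_5, k_5) = 0xD12
s_7 = Round(s_6, k_6) = 0xAC4

0xB3B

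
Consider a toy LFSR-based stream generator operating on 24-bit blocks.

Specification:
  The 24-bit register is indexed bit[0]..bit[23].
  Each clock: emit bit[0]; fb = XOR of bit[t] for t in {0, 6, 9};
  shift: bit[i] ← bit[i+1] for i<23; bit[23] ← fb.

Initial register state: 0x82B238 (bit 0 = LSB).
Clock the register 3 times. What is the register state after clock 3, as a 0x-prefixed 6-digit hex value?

reg_0 = 0x82B238
clock 1: out=0, reg = 0xC1591C
clock 2: out=0, reg = 0x60AC8E
clock 3: out=0, reg = 0x305647

0x305647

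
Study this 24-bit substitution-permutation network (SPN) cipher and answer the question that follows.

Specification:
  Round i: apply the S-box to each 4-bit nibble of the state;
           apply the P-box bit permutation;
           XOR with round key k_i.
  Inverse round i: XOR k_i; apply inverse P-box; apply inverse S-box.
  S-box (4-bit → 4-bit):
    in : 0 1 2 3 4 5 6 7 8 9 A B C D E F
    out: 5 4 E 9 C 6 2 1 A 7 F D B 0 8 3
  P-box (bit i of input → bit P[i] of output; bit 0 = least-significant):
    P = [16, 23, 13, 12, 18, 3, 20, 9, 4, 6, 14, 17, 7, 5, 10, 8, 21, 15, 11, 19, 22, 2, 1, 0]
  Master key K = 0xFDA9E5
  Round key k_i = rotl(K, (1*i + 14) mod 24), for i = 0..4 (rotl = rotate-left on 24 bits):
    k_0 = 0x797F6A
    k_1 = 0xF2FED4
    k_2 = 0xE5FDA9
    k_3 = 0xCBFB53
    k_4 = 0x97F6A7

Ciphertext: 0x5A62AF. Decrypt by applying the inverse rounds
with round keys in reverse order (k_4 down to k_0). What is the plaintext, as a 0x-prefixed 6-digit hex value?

s_0 = ciphertext = 0x5A62AF
s_1 = InvRound(s_0, k_4) = 0x781DFC
s_2 = InvRound(s_1, k_3) = 0x2F9429
s_3 = InvRound(s_2, k_2) = 0x7434D5
s_4 = InvRound(s_3, k_1) = 0xE5D436
s_5 = InvRound(s_4, k_0) = 0x62EFA5

0x62EFA5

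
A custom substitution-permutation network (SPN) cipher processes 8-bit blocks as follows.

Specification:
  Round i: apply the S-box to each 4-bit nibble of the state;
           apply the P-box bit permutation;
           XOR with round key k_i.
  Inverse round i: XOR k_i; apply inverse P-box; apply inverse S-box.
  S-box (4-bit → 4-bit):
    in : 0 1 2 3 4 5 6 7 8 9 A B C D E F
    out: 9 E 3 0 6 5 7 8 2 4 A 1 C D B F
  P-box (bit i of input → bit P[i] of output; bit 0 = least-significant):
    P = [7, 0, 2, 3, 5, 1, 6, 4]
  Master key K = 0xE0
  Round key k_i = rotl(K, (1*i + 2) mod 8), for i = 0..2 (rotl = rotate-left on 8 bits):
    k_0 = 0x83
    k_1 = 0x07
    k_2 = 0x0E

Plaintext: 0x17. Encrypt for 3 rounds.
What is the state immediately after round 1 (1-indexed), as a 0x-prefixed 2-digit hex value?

s_0 = plaintext = 0x17
s_1 = Round(s_0, k_0) = 0xD9
s_2 = Round(s_1, k_1) = 0x73
s_3 = Round(s_2, k_2) = 0x1E

0xD9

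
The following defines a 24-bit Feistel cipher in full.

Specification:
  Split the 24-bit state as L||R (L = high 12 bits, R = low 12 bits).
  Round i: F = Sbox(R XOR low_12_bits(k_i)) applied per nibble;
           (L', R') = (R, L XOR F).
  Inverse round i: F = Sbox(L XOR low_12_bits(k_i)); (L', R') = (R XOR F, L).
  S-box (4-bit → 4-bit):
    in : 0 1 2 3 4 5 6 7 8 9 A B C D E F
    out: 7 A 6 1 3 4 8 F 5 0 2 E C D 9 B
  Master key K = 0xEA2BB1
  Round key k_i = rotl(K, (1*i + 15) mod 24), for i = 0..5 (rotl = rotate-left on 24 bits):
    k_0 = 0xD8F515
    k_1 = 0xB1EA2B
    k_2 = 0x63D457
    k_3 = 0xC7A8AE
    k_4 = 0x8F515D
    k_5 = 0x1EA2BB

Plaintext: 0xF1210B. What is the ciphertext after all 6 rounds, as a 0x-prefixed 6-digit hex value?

0x45E1D6

s_0 = plaintext = 0xF1210B
s_1 = Round(s_0, k_0) = 0x10BCBB
s_2 = Round(s_1, k_1) = 0xCBB90C
s_3 = Round(s_2, k_2) = 0x90C1F5
s_4 = Round(s_3, k_3) = 0x1F5942
s_5 = Round(s_4, k_4) = 0x94245E
s_6 = Round(s_5, k_5) = 0x45E1D6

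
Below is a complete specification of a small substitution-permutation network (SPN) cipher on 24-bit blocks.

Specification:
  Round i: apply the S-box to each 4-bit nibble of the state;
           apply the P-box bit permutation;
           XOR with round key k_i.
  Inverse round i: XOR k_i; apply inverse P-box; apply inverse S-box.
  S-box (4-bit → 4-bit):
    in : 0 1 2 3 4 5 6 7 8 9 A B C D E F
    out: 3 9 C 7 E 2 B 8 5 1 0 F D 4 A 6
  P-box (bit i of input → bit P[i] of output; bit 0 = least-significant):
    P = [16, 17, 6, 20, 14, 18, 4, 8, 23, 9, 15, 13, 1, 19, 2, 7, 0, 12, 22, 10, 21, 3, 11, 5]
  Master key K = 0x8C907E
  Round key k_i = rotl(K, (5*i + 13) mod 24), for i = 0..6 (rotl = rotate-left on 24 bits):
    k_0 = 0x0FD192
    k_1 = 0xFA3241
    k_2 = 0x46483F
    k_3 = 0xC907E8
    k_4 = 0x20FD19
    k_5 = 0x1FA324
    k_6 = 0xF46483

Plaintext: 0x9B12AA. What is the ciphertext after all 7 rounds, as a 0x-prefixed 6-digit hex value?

0x1B424B

s_0 = plaintext = 0x9B12AA
s_1 = Round(s_0, k_0) = 0x6F6511
s_2 = Round(s_1, k_1) = 0x8361EB
s_3 = Round(s_2, k_2) = 0xB971FC
s_4 = Round(s_3, k_3) = 0x7C2F11
s_5 = Round(s_4, k_4) = 0x713ABC
s_6 = Round(s_5, k_5) = 0x02E653
s_7 = Round(s_6, k_6) = 0x1B424B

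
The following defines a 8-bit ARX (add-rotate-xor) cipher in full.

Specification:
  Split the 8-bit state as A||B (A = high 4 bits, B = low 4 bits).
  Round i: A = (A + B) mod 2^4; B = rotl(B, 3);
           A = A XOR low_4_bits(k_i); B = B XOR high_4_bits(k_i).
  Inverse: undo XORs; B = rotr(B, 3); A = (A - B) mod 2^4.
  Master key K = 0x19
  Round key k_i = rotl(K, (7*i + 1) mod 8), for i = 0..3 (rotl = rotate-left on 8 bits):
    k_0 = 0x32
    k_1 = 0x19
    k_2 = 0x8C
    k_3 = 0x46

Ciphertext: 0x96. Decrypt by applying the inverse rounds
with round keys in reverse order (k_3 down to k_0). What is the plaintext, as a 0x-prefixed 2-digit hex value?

0x04

s_0 = ciphertext = 0x96
s_1 = InvRound(s_0, k_3) = 0xB4
s_2 = InvRound(s_1, k_2) = 0xE9
s_3 = InvRound(s_2, k_1) = 0x61
s_4 = InvRound(s_3, k_0) = 0x04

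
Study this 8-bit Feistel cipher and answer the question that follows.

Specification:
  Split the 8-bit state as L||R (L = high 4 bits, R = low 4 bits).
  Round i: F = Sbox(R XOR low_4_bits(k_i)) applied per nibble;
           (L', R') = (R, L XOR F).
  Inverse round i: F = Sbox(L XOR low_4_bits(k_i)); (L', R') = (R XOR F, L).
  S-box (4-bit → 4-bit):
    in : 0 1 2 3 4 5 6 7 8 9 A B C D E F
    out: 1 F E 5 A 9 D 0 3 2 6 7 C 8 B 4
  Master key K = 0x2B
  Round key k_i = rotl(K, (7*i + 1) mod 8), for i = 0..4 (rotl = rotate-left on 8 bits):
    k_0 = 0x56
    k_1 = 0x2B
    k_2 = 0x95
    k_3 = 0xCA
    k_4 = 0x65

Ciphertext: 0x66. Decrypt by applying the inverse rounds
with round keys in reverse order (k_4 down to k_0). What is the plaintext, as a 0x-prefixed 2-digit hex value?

s_0 = ciphertext = 0x66
s_1 = InvRound(s_0, k_4) = 0x36
s_2 = InvRound(s_1, k_3) = 0x43
s_3 = InvRound(s_2, k_2) = 0xC4
s_4 = InvRound(s_3, k_1) = 0x4C
s_5 = InvRound(s_4, k_0) = 0x24

0x24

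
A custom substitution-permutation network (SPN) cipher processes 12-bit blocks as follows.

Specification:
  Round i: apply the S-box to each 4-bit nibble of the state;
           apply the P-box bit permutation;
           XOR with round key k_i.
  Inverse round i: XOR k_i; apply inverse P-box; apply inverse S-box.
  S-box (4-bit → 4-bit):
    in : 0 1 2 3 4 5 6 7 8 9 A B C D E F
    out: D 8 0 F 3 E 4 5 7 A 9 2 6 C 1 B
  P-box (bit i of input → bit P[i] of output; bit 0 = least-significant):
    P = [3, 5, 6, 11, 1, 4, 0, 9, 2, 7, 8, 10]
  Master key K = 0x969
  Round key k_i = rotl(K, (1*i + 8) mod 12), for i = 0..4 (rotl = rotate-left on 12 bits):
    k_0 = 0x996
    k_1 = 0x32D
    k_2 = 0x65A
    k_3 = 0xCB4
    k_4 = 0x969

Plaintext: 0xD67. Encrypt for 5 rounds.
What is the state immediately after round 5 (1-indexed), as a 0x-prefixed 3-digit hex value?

s_0 = plaintext = 0xD67
s_1 = Round(s_0, k_0) = 0xCDF
s_2 = Round(s_1, k_1) = 0x884
s_3 = Round(s_2, k_2) = 0x7E5
s_4 = Round(s_3, k_3) = 0x5D2
s_5 = Round(s_4, k_4) = 0xEE8

0xEE8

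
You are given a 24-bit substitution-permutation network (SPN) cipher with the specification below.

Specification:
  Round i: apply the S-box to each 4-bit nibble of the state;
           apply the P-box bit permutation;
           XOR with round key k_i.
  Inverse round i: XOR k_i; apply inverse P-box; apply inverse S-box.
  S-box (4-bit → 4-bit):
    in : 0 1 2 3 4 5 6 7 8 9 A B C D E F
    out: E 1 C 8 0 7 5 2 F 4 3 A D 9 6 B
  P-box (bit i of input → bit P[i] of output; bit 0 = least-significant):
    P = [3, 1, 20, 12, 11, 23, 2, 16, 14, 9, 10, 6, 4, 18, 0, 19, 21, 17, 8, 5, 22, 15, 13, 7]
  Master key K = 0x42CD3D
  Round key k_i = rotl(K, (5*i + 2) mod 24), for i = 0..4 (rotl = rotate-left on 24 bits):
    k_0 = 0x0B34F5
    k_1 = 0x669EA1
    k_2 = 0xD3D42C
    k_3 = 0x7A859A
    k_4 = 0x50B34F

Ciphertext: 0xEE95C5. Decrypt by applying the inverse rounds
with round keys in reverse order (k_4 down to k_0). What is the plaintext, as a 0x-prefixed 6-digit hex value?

s_0 = ciphertext = 0xEE95C5
s_1 = InvRound(s_0, k_4) = 0x2ABE75
s_2 = InvRound(s_1, k_3) = 0xC29B68
s_3 = InvRound(s_2, k_2) = 0x4948C9
s_4 = InvRound(s_3, k_1) = 0x7FB83D
s_5 = InvRound(s_4, k_0) = 0xF17216

0xF17216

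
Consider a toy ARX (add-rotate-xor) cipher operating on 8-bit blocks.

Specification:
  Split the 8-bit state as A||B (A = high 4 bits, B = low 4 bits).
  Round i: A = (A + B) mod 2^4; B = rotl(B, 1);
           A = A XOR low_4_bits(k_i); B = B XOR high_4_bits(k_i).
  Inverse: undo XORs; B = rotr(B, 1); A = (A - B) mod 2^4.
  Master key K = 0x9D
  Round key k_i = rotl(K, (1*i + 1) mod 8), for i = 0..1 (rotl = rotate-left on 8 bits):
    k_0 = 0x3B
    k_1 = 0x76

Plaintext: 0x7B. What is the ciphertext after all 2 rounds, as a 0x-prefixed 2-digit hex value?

s_0 = plaintext = 0x7B
s_1 = Round(s_0, k_0) = 0x94
s_2 = Round(s_1, k_1) = 0xBF

0xBF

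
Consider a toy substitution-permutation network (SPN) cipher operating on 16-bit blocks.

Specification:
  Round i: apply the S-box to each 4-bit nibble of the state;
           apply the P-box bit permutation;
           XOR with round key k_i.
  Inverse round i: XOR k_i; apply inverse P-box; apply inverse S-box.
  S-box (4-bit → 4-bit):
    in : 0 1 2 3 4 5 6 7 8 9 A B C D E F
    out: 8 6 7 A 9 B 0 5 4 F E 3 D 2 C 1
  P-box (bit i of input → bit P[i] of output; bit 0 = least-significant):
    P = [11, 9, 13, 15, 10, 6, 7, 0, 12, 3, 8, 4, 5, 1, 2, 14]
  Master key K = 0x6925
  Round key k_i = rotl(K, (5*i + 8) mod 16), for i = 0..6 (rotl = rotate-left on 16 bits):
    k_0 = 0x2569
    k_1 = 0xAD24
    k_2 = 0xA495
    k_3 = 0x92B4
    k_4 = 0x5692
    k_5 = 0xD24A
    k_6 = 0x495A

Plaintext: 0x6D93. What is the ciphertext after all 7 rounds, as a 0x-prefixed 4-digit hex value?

0xAF44

s_0 = plaintext = 0x6D93
s_1 = Round(s_0, k_0) = 0xA3A0
s_2 = Round(s_1, k_1) = 0x6DFB
s_3 = Round(s_2, k_2) = 0xAA9D
s_4 = Round(s_3, k_3) = 0xD56B
s_5 = Round(s_4, k_4) = 0x4C88
s_6 = Round(s_5, k_5) = 0xA3FA
s_7 = Round(s_6, k_6) = 0xAF44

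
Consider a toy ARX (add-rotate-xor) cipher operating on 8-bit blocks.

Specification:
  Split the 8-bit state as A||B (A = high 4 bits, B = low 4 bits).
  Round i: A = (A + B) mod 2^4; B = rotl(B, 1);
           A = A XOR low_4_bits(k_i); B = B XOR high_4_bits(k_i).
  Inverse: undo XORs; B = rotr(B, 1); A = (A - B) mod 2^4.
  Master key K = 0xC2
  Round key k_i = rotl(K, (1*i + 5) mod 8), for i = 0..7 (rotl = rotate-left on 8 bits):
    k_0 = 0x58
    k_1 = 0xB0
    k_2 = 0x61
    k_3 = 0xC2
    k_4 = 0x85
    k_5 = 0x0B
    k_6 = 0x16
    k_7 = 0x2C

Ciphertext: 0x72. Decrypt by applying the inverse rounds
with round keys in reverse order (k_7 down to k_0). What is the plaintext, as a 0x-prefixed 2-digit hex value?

s_0 = ciphertext = 0x72
s_1 = InvRound(s_0, k_7) = 0xB0
s_2 = InvRound(s_1, k_6) = 0x58
s_3 = InvRound(s_2, k_5) = 0xA4
s_4 = InvRound(s_3, k_4) = 0x96
s_5 = InvRound(s_4, k_3) = 0x65
s_6 = InvRound(s_5, k_2) = 0xE9
s_7 = InvRound(s_6, k_1) = 0xD1
s_8 = InvRound(s_7, k_0) = 0x32

0x32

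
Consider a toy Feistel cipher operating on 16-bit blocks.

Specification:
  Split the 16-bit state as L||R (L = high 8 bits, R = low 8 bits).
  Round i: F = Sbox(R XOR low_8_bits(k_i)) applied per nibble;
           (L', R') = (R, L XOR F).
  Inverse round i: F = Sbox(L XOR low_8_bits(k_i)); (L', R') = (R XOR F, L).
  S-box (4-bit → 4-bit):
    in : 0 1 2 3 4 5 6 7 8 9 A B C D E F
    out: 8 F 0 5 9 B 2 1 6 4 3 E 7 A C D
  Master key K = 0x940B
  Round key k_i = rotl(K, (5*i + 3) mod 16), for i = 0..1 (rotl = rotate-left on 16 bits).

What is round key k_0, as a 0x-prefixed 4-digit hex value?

K = 0x940B
k_0 = rotl(K, (5*0+3) mod 16) = rotl(K, 3) = 0xA05C

0xA05C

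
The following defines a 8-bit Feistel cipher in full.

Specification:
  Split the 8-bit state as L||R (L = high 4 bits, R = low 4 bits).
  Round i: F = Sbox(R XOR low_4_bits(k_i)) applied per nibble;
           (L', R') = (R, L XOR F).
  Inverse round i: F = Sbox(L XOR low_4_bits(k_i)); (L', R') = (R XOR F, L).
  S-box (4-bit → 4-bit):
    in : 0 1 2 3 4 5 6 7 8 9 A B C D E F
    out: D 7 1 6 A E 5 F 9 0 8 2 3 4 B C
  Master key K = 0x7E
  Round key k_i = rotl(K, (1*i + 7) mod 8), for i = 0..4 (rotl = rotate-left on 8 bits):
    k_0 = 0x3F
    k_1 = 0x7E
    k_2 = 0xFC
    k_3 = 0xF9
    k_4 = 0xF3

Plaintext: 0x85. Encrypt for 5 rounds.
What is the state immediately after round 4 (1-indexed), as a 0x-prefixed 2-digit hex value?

s_0 = plaintext = 0x85
s_1 = Round(s_0, k_0) = 0x50
s_2 = Round(s_1, k_1) = 0x0E
s_3 = Round(s_2, k_2) = 0xE1
s_4 = Round(s_3, k_3) = 0x17
s_5 = Round(s_4, k_4) = 0x7B

0x17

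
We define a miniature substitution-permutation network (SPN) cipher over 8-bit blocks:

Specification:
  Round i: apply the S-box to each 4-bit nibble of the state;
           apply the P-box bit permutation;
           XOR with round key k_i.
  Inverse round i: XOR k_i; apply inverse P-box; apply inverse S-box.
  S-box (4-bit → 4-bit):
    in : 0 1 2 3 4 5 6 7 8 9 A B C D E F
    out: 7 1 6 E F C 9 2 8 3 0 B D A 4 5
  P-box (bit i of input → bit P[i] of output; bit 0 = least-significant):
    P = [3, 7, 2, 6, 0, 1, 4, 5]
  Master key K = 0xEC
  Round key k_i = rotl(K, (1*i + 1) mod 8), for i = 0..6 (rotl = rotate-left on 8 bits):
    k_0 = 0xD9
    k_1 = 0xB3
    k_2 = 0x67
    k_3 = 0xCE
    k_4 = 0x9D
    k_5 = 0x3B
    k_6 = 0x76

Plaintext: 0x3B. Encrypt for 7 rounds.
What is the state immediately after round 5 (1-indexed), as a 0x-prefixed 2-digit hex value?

0x25

s_0 = plaintext = 0x3B
s_1 = Round(s_0, k_0) = 0x23
s_2 = Round(s_1, k_1) = 0x65
s_3 = Round(s_2, k_2) = 0x02
s_4 = Round(s_3, k_3) = 0x59
s_5 = Round(s_4, k_4) = 0x25
s_6 = Round(s_5, k_5) = 0x6D
s_7 = Round(s_6, k_6) = 0x97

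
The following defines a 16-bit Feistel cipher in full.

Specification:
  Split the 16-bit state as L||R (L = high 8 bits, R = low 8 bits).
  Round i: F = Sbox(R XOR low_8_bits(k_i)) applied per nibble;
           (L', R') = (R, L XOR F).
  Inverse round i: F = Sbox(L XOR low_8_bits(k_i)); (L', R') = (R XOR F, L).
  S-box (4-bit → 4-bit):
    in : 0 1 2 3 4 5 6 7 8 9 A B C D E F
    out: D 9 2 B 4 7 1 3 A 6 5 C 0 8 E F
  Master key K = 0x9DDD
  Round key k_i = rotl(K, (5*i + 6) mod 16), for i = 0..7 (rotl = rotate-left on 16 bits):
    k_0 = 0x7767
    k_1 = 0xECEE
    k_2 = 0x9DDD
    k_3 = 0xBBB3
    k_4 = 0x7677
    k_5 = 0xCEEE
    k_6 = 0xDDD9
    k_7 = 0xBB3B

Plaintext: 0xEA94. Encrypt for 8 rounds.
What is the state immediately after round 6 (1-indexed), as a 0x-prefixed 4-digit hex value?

0x0398

s_0 = plaintext = 0xEA94
s_1 = Round(s_0, k_0) = 0x9411
s_2 = Round(s_1, k_1) = 0x116B
s_3 = Round(s_2, k_2) = 0x6BD0
s_4 = Round(s_3, k_3) = 0xD070
s_5 = Round(s_4, k_4) = 0x7003
s_6 = Round(s_5, k_5) = 0x0398
s_7 = Round(s_6, k_6) = 0x984A
s_8 = Round(s_7, k_7) = 0x4AA1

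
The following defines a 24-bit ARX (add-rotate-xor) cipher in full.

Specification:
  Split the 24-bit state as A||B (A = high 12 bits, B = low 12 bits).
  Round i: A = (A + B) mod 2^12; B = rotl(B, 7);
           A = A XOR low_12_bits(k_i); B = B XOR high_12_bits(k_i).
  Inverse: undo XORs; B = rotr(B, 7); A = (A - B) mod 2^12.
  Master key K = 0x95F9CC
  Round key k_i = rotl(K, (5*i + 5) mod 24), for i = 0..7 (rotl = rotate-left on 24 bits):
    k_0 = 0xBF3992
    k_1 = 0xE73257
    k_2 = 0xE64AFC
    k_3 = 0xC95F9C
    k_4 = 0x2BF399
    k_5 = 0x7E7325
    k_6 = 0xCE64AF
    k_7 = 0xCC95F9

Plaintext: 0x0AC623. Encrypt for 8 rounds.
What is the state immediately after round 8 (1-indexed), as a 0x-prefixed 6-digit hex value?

0xA22876

s_0 = plaintext = 0x0AC623
s_1 = Round(s_0, k_0) = 0xF5DA42
s_2 = Round(s_1, k_1) = 0xBC8F21
s_3 = Round(s_2, k_2) = 0x015E9D
s_4 = Round(s_3, k_3) = 0x12E261
s_5 = Round(s_4, k_4) = 0x01622C
s_6 = Round(s_5, k_5) = 0x1671F6
s_7 = Round(s_6, k_6) = 0x7F27E9
s_8 = Round(s_7, k_7) = 0xA22876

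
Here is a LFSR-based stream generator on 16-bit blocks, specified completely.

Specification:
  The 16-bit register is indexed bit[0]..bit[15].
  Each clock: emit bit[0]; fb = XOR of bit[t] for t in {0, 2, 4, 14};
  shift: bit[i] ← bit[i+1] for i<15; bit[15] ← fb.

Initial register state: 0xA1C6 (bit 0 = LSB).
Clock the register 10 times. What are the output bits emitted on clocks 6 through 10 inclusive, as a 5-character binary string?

01110

reg_0 = 0xA1C6
clock 1: out=0, reg = 0xD0E3
clock 2: out=1, reg = 0x6871
clock 3: out=1, reg = 0xB438
clock 4: out=0, reg = 0xDA1C
clock 5: out=0, reg = 0xED0E
clock 6: out=0, reg = 0x7687
clock 7: out=1, reg = 0xBB43
clock 8: out=1, reg = 0xDDA1
clock 9: out=1, reg = 0x6ED0
clock 10: out=0, reg = 0x3768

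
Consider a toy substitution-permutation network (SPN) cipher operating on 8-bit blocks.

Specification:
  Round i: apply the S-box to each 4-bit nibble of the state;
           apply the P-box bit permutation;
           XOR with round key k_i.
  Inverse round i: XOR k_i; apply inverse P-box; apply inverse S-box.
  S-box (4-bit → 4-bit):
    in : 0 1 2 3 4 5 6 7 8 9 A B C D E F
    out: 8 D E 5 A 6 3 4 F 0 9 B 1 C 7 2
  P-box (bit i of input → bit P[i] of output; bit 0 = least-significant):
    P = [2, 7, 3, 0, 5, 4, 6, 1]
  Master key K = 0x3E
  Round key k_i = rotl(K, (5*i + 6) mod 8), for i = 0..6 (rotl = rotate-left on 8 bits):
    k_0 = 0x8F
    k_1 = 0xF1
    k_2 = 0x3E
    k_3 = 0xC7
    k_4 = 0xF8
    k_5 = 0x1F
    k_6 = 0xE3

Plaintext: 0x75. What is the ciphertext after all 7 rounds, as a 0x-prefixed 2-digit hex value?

s_0 = plaintext = 0x75
s_1 = Round(s_0, k_0) = 0x47
s_2 = Round(s_1, k_1) = 0xEB
s_3 = Round(s_2, k_2) = 0xCB
s_4 = Round(s_3, k_3) = 0x62
s_5 = Round(s_4, k_4) = 0x41
s_6 = Round(s_5, k_5) = 0x00
s_7 = Round(s_6, k_6) = 0xE0

0xE0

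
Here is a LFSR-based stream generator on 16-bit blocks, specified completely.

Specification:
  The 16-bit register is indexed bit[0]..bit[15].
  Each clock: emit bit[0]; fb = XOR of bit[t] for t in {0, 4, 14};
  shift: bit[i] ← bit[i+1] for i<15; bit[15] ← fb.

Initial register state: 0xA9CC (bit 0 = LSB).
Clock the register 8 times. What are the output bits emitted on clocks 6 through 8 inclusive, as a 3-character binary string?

011

reg_0 = 0xA9CC
clock 1: out=0, reg = 0x54E6
clock 2: out=0, reg = 0xAA73
clock 3: out=1, reg = 0x5539
clock 4: out=1, reg = 0xAA9C
clock 5: out=0, reg = 0xD54E
clock 6: out=0, reg = 0xEAA7
clock 7: out=1, reg = 0x7553
clock 8: out=1, reg = 0xBAA9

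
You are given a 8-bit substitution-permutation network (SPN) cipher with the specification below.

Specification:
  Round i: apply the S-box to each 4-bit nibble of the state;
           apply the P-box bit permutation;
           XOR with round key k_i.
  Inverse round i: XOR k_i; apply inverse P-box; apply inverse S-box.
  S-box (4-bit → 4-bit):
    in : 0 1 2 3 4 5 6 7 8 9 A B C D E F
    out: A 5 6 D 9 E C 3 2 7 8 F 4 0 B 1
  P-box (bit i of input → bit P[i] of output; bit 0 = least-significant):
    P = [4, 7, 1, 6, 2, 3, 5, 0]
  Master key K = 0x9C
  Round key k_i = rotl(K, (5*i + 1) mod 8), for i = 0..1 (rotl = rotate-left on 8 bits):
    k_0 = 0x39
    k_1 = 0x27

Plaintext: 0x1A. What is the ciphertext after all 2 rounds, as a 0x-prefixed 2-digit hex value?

0x0E

s_0 = plaintext = 0x1A
s_1 = Round(s_0, k_0) = 0x5D
s_2 = Round(s_1, k_1) = 0x0E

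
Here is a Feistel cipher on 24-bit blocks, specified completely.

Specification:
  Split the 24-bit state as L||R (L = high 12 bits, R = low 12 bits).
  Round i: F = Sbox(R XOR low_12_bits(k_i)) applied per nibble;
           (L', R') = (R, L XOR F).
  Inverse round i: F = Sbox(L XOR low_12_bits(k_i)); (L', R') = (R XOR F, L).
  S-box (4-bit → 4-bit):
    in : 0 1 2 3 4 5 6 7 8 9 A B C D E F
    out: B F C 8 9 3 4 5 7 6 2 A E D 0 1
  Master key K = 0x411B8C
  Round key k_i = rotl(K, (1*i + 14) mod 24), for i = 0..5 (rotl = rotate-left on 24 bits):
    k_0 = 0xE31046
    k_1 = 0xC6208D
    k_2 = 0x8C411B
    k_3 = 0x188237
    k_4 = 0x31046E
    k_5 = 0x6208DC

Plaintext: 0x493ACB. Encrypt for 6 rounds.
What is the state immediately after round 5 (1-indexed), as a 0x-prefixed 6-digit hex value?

s_0 = plaintext = 0x493ACB
s_1 = Round(s_0, k_0) = 0xACB6EE
s_2 = Round(s_1, k_1) = 0x6EEE83
s_3 = Round(s_2, k_2) = 0xE83789
s_4 = Round(s_3, k_3) = 0x789D23
s_5 = Round(s_4, k_4) = 0xD23114
s_6 = Round(s_5, k_5) = 0x114BC4

0xD23114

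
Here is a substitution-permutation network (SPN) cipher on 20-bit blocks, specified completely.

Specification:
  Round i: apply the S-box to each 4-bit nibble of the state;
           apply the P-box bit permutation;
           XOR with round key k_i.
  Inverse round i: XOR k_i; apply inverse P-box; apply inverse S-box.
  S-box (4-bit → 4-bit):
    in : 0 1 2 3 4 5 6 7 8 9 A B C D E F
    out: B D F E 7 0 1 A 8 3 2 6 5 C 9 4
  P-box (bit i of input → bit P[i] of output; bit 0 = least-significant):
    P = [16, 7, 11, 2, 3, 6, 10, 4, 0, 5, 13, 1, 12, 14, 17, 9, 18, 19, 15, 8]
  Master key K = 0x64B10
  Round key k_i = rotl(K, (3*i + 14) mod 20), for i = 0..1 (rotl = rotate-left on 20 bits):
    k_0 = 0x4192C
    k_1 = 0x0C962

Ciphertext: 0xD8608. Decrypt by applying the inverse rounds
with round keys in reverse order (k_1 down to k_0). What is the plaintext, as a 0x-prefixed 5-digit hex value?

0x67BBF

s_0 = ciphertext = 0xD8608
s_1 = InvRound(s_0, k_1) = 0x0774C
s_2 = InvRound(s_1, k_0) = 0x67BBF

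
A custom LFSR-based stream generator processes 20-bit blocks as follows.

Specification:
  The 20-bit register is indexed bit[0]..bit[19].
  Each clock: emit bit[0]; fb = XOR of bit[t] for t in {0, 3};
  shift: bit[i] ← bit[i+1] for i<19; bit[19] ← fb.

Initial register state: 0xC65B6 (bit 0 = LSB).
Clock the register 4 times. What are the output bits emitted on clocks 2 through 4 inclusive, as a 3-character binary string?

110

reg_0 = 0xC65B6
clock 1: out=0, reg = 0x632DB
clock 2: out=1, reg = 0x3196D
clock 3: out=1, reg = 0x18CB6
clock 4: out=0, reg = 0x0C65B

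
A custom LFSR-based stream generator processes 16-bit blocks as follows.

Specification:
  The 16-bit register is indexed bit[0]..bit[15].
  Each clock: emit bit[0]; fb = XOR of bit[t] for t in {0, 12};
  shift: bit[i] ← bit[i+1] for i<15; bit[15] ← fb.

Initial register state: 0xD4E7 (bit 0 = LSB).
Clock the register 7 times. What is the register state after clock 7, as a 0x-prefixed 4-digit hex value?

reg_0 = 0xD4E7
clock 1: out=1, reg = 0x6A73
clock 2: out=1, reg = 0xB539
clock 3: out=1, reg = 0x5A9C
clock 4: out=0, reg = 0xAD4E
clock 5: out=0, reg = 0x56A7
clock 6: out=1, reg = 0x2B53
clock 7: out=1, reg = 0x95A9

0x95A9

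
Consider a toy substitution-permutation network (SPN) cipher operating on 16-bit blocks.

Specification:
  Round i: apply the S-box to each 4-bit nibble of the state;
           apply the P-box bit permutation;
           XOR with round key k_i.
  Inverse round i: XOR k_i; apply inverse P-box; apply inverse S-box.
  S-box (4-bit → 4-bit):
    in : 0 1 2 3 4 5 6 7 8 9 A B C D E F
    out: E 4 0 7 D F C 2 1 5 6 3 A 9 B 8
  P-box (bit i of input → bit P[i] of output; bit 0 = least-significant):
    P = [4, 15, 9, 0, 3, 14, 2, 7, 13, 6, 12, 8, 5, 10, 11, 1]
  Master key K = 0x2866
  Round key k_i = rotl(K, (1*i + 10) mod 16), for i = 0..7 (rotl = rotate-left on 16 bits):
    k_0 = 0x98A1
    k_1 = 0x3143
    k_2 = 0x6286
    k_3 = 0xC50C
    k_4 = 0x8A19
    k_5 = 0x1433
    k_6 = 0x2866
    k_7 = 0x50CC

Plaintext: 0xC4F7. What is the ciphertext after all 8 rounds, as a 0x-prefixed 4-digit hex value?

0xF9DB

s_0 = plaintext = 0xC4F7
s_1 = Round(s_0, k_0) = 0x2D23
s_2 = Round(s_1, k_1) = 0x9253
s_3 = Round(s_2, k_2) = 0xA83A
s_4 = Round(s_3, k_3) = 0x2B00
s_5 = Round(s_4, k_4) = 0x68DC
s_6 = Round(s_5, k_5) = 0xBCB8
s_7 = Round(s_6, k_6) = 0x6D1E
s_8 = Round(s_7, k_7) = 0xF9DB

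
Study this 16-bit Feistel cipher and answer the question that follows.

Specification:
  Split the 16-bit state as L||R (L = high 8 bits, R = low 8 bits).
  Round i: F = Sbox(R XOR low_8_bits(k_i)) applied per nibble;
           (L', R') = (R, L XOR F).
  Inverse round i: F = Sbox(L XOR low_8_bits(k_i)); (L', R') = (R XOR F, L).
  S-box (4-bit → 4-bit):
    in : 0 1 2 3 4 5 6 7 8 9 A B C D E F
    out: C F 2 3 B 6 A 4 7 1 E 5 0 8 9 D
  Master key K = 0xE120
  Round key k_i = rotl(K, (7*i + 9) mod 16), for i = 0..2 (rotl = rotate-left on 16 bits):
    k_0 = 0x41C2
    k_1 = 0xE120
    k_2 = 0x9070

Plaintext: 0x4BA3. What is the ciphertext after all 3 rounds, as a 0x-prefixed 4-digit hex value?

s_0 = plaintext = 0x4BA3
s_1 = Round(s_0, k_0) = 0xA3E4
s_2 = Round(s_1, k_1) = 0xE4A8
s_3 = Round(s_2, k_2) = 0xA863

0xA863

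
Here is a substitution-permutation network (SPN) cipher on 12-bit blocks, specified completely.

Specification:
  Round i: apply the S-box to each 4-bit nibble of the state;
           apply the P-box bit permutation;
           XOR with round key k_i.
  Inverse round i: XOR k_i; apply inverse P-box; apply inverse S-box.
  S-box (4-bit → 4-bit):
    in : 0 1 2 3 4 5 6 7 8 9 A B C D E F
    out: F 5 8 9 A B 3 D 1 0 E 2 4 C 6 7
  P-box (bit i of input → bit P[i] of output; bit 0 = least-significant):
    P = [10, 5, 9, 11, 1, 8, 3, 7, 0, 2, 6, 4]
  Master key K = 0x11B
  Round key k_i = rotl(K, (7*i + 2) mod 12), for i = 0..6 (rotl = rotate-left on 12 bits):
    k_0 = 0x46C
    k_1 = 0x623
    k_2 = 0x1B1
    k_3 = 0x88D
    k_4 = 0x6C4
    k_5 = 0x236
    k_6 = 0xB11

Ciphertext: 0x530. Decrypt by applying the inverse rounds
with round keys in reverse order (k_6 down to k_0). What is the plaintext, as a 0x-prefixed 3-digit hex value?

0x2EA

s_0 = ciphertext = 0x530
s_1 = InvRound(s_0, k_6) = 0x890
s_2 = InvRound(s_1, k_5) = 0xB3A
s_3 = InvRound(s_2, k_4) = 0xA05
s_4 = InvRound(s_3, k_3) = 0x9DC
s_5 = InvRound(s_4, k_2) = 0xFC4
s_6 = InvRound(s_5, k_1) = 0xF54
s_7 = InvRound(s_6, k_0) = 0x2EA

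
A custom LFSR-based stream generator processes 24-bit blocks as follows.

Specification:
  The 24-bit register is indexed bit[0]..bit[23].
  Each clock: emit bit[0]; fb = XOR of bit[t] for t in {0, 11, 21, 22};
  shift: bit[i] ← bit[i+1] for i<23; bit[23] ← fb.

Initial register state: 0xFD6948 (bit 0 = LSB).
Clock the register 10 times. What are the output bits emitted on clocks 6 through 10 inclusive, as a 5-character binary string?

01010

reg_0 = 0xFD6948
clock 1: out=0, reg = 0xFEB4A4
clock 2: out=0, reg = 0x7F5A52
clock 3: out=0, reg = 0xBFAD29
clock 4: out=1, reg = 0xDFD694
clock 5: out=0, reg = 0xEFEB4A
clock 6: out=0, reg = 0xF7F5A5
clock 7: out=1, reg = 0xFBFAD2
clock 8: out=0, reg = 0xFDFD69
clock 9: out=1, reg = 0x7EFEB4
clock 10: out=0, reg = 0xBF7F5A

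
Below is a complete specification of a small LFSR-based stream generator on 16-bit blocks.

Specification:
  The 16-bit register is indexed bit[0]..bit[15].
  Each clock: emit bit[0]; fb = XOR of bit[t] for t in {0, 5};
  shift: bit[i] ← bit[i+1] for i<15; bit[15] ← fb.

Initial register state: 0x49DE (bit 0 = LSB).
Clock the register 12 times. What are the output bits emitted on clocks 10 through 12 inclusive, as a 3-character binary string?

reg_0 = 0x49DE
clock 1: out=0, reg = 0x24EF
clock 2: out=1, reg = 0x1277
clock 3: out=1, reg = 0x093B
clock 4: out=1, reg = 0x049D
clock 5: out=1, reg = 0x824E
clock 6: out=0, reg = 0x4127
clock 7: out=1, reg = 0x2093
clock 8: out=1, reg = 0x9049
clock 9: out=1, reg = 0xC824
clock 10: out=0, reg = 0xE412
clock 11: out=0, reg = 0x7209
clock 12: out=1, reg = 0xB904

001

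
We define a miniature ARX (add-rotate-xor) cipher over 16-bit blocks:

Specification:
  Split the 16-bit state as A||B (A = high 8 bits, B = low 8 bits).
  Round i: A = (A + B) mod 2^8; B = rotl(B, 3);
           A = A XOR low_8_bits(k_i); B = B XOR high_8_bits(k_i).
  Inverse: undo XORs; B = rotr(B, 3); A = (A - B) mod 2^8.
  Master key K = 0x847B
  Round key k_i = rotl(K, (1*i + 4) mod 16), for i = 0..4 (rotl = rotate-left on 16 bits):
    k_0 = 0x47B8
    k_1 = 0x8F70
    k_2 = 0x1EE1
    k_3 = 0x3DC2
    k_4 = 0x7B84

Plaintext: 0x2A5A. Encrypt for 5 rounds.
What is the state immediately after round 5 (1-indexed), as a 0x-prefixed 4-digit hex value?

s_0 = plaintext = 0x2A5A
s_1 = Round(s_0, k_0) = 0x3C95
s_2 = Round(s_1, k_1) = 0xA123
s_3 = Round(s_2, k_2) = 0x2507
s_4 = Round(s_3, k_3) = 0xEE05
s_5 = Round(s_4, k_4) = 0x7753

0x7753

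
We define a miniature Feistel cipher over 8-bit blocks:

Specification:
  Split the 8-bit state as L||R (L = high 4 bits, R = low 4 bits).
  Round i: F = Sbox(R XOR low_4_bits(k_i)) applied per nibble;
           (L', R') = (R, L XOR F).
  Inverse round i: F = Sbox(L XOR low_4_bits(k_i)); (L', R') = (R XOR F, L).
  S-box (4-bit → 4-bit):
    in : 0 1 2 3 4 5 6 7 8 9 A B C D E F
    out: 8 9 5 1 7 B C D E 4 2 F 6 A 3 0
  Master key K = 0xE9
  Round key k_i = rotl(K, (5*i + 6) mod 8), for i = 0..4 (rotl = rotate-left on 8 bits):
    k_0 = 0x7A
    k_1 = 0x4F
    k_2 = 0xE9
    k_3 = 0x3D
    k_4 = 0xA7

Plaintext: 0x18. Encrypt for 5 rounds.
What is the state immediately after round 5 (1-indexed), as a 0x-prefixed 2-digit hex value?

s_0 = plaintext = 0x18
s_1 = Round(s_0, k_0) = 0x84
s_2 = Round(s_1, k_1) = 0x47
s_3 = Round(s_2, k_2) = 0x77
s_4 = Round(s_3, k_3) = 0x75
s_5 = Round(s_4, k_4) = 0x52

0x52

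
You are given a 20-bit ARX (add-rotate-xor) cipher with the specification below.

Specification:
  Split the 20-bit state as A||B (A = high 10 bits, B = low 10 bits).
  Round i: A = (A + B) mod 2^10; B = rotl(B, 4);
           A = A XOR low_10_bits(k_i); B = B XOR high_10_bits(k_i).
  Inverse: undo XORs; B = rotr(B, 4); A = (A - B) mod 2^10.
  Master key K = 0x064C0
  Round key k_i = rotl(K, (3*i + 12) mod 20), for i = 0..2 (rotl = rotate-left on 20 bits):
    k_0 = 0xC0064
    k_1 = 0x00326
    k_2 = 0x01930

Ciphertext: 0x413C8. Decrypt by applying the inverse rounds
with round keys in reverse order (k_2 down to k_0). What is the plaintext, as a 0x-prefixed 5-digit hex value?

s_0 = ciphertext = 0x413C8
s_1 = InvRound(s_0, k_2) = 0x1E3BC
s_2 = InvRound(s_1, k_1) = 0x08F3B
s_3 = InvRound(s_2, k_0) = 0x612C3

0x612C3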